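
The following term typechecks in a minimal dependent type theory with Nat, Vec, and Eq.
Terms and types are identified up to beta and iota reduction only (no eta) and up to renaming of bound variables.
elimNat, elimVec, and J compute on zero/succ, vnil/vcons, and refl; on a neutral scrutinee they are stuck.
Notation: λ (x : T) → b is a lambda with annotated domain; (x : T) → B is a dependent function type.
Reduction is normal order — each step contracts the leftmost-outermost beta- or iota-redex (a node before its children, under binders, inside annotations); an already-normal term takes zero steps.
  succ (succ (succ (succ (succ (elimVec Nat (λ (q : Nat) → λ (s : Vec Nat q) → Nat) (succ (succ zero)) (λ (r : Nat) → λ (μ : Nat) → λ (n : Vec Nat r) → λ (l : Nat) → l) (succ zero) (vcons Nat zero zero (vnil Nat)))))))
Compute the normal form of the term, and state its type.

reduced normal form:
  succ (succ (succ (succ (succ (succ (succ zero))))))
the term's type:
  Nat


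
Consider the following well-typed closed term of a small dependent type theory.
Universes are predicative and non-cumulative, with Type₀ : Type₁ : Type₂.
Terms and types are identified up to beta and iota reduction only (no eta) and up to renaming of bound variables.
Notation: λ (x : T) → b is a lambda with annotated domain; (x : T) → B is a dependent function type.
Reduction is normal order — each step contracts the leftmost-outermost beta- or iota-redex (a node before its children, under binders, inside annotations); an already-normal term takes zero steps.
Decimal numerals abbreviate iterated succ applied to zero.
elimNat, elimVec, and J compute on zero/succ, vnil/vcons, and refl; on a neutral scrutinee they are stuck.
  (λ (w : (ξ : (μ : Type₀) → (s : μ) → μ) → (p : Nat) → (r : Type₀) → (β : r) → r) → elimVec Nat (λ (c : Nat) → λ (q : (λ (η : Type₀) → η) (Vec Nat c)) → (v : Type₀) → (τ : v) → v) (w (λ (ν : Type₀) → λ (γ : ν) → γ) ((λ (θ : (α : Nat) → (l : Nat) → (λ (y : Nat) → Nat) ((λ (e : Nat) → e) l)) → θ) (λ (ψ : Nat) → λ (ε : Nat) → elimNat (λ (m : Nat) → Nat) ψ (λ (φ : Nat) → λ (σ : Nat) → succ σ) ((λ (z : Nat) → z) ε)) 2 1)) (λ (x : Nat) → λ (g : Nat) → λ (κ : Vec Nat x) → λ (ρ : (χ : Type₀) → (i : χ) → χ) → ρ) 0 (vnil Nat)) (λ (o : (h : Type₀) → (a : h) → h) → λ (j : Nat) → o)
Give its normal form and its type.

reduced normal form:
  λ (w : Type₀) → λ (ξ : w) → ξ
inferred type:
  (w : Type₀) → (ξ : w) → w
observation: normalization takes exactly 4 steps under the normal-order strategy.


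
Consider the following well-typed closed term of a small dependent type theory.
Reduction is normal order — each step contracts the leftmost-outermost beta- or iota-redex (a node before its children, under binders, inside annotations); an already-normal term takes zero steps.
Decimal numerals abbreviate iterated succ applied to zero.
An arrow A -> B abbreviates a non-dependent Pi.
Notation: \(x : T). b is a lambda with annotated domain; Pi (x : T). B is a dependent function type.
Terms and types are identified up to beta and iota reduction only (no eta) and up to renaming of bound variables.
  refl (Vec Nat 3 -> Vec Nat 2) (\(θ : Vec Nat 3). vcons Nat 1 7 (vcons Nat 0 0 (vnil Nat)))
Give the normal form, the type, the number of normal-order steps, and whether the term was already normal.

resulting normal form:
  refl (Vec Nat 3 -> Vec Nat 2) (\(θ : Vec Nat 3). vcons Nat 1 7 (vcons Nat 0 0 (vnil Nat)))
type:
  Eq (Vec Nat 3 -> Vec Nat 2) (\(θ : Vec Nat 3). vcons Nat 1 7 (vcons Nat 0 0 (vnil Nat))) (\(b : Vec Nat 3). vcons Nat 1 7 (vcons Nat 0 0 (vnil Nat)))
steps to reach normal form (normal order): 0
started in normal form: yes


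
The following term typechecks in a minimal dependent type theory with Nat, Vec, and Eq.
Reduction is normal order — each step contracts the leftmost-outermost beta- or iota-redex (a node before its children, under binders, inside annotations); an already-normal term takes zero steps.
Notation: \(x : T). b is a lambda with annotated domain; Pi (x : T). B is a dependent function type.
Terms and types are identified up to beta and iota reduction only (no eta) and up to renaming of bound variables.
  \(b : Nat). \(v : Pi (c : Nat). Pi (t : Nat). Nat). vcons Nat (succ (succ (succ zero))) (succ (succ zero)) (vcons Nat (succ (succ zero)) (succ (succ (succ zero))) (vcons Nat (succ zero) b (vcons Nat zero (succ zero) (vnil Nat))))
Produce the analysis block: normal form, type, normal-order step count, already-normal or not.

reduced normal form:
  \(b : Nat). \(v : Pi (c : Nat). Pi (t : Nat). Nat). vcons Nat (succ (succ (succ zero))) (succ (succ zero)) (vcons Nat (succ (succ zero)) (succ (succ (succ zero))) (vcons Nat (succ zero) b (vcons Nat zero (succ zero) (vnil Nat))))
type:
  Pi (b : Nat). Pi (v : Pi (c : Nat). Pi (t : Nat). Nat). Vec Nat (succ (succ (succ (succ zero))))
normal-order step count: 0
already normal: yes


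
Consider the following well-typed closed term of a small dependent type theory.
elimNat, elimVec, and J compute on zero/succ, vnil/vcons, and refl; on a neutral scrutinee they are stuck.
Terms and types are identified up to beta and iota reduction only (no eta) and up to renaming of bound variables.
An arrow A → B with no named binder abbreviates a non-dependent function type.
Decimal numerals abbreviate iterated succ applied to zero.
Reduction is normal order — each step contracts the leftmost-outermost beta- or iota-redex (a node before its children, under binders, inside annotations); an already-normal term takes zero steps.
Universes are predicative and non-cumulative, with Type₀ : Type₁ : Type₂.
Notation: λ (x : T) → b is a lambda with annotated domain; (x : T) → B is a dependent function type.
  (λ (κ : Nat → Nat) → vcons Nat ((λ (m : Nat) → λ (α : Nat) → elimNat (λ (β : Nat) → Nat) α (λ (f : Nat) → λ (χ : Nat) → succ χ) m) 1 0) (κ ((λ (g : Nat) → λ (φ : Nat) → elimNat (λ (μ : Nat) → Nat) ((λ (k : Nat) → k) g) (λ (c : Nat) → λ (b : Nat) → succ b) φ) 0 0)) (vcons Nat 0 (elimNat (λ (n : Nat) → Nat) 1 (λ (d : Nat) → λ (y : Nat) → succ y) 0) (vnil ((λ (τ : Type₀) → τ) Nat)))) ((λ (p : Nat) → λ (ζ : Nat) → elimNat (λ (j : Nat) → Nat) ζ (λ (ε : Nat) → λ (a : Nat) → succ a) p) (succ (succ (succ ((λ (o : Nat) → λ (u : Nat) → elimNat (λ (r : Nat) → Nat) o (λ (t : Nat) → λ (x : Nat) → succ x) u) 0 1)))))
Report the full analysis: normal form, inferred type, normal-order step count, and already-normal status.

resulting normal form:
  vcons Nat 1 4 (vcons Nat 0 1 (vnil Nat))
the term's type:
  Vec Nat 2
steps to reach normal form (normal order): 34
already normal: no
first contracted redex: a beta-redex


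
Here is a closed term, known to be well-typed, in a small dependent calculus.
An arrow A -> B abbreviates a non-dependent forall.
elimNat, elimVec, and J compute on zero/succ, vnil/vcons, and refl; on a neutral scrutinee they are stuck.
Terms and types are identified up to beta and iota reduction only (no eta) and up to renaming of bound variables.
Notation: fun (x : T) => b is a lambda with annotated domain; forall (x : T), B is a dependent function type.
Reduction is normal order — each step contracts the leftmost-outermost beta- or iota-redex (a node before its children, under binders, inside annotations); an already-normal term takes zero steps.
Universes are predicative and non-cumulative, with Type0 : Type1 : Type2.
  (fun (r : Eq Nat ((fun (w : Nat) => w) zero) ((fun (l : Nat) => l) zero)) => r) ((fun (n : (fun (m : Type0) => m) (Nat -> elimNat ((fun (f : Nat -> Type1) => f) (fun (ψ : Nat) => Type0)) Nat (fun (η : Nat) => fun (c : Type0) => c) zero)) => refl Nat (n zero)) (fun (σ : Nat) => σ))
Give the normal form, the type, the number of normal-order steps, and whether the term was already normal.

resulting normal form:
  refl Nat zero
inferred type:
  Eq Nat zero zero
normal-order step count: 3
term was already normal: no
first redex: a beta-redex


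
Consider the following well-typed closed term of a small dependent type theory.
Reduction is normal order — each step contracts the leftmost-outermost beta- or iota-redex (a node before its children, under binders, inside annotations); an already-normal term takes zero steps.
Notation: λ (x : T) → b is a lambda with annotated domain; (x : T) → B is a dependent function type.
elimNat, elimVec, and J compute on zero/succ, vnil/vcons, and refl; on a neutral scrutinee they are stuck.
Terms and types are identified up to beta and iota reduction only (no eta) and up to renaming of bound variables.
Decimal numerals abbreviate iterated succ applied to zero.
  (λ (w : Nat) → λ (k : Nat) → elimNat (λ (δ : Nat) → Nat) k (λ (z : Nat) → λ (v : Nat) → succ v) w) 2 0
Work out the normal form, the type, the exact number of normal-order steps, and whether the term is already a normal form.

reduced normal form:
  2
the term's type:
  Nat
reduction steps (normal order): 9
term was already normal: no
first redex: a beta-redex


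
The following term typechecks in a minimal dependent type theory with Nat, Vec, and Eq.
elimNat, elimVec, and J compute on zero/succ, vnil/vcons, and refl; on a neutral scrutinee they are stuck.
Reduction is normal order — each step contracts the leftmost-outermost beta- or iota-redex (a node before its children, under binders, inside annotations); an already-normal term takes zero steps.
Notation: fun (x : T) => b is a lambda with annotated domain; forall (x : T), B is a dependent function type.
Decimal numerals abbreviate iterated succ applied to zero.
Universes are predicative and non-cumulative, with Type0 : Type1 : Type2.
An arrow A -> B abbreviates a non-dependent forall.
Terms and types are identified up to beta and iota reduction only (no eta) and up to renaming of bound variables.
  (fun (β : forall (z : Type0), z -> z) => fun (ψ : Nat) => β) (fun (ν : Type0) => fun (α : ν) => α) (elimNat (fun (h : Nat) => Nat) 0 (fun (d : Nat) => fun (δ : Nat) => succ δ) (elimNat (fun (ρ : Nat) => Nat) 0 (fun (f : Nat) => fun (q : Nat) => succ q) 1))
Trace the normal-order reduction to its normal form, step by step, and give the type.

normal-order reduction:
  (fun (β : forall (z : Type0), z -> z) => fun (ψ : Nat) => β) (fun (ν : Type0) => fun (α : ν) => α) (elimNat (fun (h : Nat) => Nat) 0 (fun (d : Nat) => fun (δ : Nat) => succ δ) (elimNat (fun (ρ : Nat) => Nat) 0 (fun (f : Nat) => fun (q : Nat) => succ q) 1))
  ~> (fun (β : Nat) => fun (z : Type0) => fun (ψ : z) => ψ) (elimNat (fun (ν : Nat) => Nat) 0 (fun (α : Nat) => fun (h : Nat) => succ h) (elimNat (fun (d : Nat) => Nat) 0 (fun (δ : Nat) => fun (ρ : Nat) => succ ρ) 1))
  ~> fun (β : Type0) => fun (z : β) => z
type:
  forall (β : Type0), β -> β


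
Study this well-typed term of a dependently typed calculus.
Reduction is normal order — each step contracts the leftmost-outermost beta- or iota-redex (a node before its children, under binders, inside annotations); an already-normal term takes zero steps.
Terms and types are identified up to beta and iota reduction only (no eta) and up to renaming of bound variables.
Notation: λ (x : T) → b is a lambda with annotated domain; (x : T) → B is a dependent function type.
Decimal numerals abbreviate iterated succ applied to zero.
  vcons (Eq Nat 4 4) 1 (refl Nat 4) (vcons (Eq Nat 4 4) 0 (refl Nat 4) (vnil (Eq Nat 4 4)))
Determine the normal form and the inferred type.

normal form:
  vcons (Eq Nat 4 4) 1 (refl Nat 4) (vcons (Eq Nat 4 4) 0 (refl Nat 4) (vnil (Eq Nat 4 4)))
type:
  Vec (Eq Nat 4 4) 2


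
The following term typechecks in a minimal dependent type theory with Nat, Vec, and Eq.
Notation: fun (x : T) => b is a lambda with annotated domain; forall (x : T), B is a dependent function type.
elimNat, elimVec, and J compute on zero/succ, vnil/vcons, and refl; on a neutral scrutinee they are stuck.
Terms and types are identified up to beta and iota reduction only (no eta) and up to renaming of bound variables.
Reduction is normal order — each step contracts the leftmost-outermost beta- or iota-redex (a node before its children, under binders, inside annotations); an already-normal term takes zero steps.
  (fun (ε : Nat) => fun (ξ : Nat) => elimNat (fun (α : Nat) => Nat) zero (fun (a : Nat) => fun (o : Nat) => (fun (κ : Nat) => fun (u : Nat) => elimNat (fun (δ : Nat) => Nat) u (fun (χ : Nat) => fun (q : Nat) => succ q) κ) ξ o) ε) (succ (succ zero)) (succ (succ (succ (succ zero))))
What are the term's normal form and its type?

normal form:
  succ (succ (succ (succ (succ (succ (succ (succ zero)))))))
the term's type:
  Nat
observation: contracting a beta-redex first, the term normalizes in 39 steps.


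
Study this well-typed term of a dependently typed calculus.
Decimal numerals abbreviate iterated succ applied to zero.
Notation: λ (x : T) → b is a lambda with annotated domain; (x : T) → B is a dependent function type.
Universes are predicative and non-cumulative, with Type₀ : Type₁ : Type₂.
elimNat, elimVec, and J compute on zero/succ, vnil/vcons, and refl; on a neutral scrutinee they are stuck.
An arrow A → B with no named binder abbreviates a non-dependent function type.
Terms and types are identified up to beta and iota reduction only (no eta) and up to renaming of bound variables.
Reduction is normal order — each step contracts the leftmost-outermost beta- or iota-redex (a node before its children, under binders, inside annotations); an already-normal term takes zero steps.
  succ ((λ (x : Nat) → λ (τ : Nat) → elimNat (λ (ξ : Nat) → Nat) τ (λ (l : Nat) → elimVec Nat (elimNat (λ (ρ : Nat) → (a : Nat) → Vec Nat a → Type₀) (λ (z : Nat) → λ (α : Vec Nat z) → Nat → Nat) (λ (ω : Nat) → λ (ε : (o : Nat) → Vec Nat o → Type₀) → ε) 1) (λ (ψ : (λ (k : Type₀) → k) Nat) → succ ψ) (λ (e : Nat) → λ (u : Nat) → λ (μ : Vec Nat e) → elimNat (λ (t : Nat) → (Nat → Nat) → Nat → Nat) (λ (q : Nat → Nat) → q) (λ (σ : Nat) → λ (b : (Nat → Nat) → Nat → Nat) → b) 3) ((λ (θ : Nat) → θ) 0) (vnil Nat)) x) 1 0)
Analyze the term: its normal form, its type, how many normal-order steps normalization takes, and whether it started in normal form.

resulting normal form:
  2
type:
  Nat
steps to reach normal form (normal order): 7
already normal: no
first redex: a beta-redex


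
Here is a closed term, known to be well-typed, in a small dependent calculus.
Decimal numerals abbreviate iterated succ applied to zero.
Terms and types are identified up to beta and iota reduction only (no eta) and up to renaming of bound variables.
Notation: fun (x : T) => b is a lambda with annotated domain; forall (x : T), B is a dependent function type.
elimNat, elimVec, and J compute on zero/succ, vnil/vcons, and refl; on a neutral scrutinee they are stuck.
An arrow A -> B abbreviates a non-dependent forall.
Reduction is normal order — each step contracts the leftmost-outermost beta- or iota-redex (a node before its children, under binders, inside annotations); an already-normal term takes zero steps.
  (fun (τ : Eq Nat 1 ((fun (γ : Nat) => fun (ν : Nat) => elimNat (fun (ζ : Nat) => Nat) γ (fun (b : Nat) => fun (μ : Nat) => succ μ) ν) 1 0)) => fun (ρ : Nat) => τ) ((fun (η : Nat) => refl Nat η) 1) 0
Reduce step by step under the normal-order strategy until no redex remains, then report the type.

normal-order reduction:
  (fun (τ : Eq Nat 1 ((fun (γ : Nat) => fun (ν : Nat) => elimNat (fun (ζ : Nat) => Nat) γ (fun (b : Nat) => fun (μ : Nat) => succ μ) ν) 1 0)) => fun (ρ : Nat) => τ) ((fun (η : Nat) => refl Nat η) 1) 0
  ~> (fun (τ : Nat) => (fun (γ : Nat) => refl Nat γ) 1) 0
  ~> (fun (τ : Nat) => refl Nat τ) 1
  ~> refl Nat 1
the term's type:
  Eq Nat 1 1


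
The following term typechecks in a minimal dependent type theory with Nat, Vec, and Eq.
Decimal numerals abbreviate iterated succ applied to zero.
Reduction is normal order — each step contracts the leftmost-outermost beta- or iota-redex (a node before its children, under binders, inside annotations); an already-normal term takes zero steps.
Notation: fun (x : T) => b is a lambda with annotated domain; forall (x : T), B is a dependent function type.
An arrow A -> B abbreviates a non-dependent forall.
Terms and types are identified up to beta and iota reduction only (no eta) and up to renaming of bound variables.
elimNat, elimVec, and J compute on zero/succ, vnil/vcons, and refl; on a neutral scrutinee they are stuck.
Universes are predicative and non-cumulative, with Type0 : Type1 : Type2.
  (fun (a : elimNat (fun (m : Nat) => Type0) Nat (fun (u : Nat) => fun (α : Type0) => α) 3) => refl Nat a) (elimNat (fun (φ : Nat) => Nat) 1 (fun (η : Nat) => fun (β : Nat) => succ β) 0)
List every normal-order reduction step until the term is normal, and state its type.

reduction (normal order):
  (fun (a : elimNat (fun (m : Nat) => Type0) Nat (fun (u : Nat) => fun (α : Type0) => α) 3) => refl Nat a) (elimNat (fun (φ : Nat) => Nat) 1 (fun (η : Nat) => fun (β : Nat) => succ β) 0)
  ~> refl Nat (elimNat (fun (a : Nat) => Nat) 1 (fun (m : Nat) => fun (u : Nat) => succ u) 0)
  ~> refl Nat 1
inferred type:
  Eq Nat 1 1


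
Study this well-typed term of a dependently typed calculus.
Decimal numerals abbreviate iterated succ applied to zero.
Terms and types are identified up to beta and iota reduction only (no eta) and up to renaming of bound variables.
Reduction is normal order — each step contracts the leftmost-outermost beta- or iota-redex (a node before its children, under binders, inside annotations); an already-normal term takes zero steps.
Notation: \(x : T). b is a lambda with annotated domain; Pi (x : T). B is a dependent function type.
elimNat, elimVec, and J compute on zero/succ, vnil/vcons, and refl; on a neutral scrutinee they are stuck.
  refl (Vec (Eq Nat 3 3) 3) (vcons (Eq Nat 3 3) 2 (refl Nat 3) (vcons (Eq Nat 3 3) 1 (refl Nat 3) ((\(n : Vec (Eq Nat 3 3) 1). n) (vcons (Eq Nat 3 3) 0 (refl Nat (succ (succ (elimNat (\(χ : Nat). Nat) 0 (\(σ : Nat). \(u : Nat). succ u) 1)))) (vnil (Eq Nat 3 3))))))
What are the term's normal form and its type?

resulting normal form:
  refl (Vec (Eq Nat 3 3) 3) (vcons (Eq Nat 3 3) 2 (refl Nat 3) (vcons (Eq Nat 3 3) 1 (refl Nat 3) (vcons (Eq Nat 3 3) 0 (refl Nat 3) (vnil (Eq Nat 3 3)))))
inferred type:
  Eq (Vec (Eq Nat 3 3) 3) (vcons (Eq Nat 3 3) 2 (refl Nat 3) (vcons (Eq Nat 3 3) 1 (refl Nat 3) (vcons (Eq Nat 3 3) 0 (refl Nat 3) (vnil (Eq Nat 3 3))))) (vcons (Eq Nat 3 3) 2 (refl Nat 3) (vcons (Eq Nat 3 3) 1 (refl Nat 3) (vcons (Eq Nat 3 3) 0 (refl Nat 3) (vnil (Eq Nat 3 3)))))


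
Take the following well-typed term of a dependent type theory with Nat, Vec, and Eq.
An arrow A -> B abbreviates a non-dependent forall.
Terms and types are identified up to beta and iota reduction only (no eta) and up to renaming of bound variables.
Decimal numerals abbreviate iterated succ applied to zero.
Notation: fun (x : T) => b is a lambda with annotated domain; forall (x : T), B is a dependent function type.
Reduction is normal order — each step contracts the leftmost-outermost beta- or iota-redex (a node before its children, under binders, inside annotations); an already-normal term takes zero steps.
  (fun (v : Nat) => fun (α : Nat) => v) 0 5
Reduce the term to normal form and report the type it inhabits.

resulting normal form:
  0
type:
  Nat
observation: normalization takes exactly 2 steps under the normal-order strategy.


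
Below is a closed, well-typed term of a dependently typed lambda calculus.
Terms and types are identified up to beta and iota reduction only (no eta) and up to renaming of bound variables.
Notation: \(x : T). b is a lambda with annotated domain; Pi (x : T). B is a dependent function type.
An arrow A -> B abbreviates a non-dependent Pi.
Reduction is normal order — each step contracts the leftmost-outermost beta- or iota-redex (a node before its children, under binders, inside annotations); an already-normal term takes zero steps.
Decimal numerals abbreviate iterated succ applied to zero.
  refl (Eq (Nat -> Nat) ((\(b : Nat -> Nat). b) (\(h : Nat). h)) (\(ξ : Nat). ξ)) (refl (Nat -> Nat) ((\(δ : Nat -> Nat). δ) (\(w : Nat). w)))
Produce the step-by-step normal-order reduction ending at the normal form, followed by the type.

normal-order reduction:
  refl (Eq (Nat -> Nat) ((\(b : Nat -> Nat). b) (\(h : Nat). h)) (\(ξ : Nat). ξ)) (refl (Nat -> Nat) ((\(δ : Nat -> Nat). δ) (\(w : Nat). w)))
  ~> refl (Eq (Nat -> Nat) (\(b : Nat). b) (\(h : Nat). h)) (refl (Nat -> Nat) ((\(ξ : Nat -> Nat). ξ) (\(δ : Nat). δ)))
  ~> refl (Eq (Nat -> Nat) (\(b : Nat). b) (\(h : Nat). h)) (refl (Nat -> Nat) (\(ξ : Nat). ξ))
inferred type:
  Eq (Eq (Nat -> Nat) (\(b : Nat). b) (\(h : Nat). h)) (refl (Nat -> Nat) (\(ξ : Nat). ξ)) (refl (Nat -> Nat) (\(δ : Nat). δ))


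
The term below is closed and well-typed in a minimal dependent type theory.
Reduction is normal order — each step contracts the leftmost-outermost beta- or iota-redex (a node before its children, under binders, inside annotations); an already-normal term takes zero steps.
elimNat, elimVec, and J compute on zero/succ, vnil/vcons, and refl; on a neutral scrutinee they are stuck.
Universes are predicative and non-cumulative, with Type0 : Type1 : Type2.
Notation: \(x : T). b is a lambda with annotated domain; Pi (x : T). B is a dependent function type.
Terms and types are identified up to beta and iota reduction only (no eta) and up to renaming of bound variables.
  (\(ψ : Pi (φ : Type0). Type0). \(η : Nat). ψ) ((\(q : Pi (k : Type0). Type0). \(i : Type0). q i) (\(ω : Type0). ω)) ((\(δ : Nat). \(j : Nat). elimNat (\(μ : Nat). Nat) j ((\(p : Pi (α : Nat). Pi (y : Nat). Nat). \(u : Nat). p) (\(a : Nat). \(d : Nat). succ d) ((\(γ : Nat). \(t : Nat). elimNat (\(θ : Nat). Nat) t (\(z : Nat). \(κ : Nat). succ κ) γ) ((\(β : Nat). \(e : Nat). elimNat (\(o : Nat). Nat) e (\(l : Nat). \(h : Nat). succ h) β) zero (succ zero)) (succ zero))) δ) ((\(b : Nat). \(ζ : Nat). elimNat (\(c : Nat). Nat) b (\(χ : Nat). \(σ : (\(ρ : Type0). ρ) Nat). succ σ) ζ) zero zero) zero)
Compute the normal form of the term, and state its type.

normal form:
  \(ψ : Type0). ψ
inferred type:
  Pi (ψ : Type0). Type0


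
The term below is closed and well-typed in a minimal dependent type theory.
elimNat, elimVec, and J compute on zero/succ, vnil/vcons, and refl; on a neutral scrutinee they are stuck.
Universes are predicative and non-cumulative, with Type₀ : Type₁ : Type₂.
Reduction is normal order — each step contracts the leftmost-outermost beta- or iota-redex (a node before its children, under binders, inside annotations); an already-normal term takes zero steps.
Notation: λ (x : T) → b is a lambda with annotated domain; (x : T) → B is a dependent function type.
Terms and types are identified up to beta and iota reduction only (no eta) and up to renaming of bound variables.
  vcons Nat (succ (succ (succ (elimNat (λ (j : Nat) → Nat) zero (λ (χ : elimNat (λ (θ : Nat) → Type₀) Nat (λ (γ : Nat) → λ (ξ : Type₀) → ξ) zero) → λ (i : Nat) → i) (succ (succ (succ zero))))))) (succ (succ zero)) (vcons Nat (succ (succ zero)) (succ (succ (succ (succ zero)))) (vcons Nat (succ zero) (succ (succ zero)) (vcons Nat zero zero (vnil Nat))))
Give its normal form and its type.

reduced normal form:
  vcons Nat (succ (succ (succ zero))) (succ (succ zero)) (vcons Nat (succ (succ zero)) (succ (succ (succ (succ zero)))) (vcons Nat (succ zero) (succ (succ zero)) (vcons Nat zero zero (vnil Nat))))
type:
  Vec Nat (succ (succ (succ (succ zero))))
observation: contracting an elimNat iota-redex first, the term normalizes in 10 steps.


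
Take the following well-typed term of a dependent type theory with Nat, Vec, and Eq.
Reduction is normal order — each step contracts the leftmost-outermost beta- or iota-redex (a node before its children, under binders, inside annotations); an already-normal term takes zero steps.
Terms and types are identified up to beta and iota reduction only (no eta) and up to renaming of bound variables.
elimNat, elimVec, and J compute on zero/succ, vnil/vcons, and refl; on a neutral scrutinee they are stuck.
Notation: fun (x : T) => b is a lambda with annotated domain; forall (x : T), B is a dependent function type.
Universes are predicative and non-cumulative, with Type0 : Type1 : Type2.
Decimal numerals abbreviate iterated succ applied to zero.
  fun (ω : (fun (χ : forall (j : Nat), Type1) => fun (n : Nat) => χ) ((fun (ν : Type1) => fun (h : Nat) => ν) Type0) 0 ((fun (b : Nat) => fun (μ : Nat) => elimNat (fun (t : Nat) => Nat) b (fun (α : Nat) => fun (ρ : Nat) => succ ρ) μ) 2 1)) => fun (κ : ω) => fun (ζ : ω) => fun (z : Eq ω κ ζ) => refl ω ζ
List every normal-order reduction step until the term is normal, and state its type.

normal-order reduction sequence:
  fun (ω : (fun (χ : forall (j : Nat), Type1) => fun (n : Nat) => χ) ((fun (ν : Type1) => fun (h : Nat) => ν) Type0) 0 ((fun (b : Nat) => fun (μ : Nat) => elimNat (fun (t : Nat) => Nat) b (fun (α : Nat) => fun (ρ : Nat) => succ ρ) μ) 2 1)) => fun (κ : ω) => fun (ζ : ω) => fun (z : Eq ω κ ζ) => refl ω ζ
  ~> fun (ω : (fun (χ : Nat) => (fun (j : Type1) => fun (n : Nat) => j) Type0) 0 ((fun (ν : Nat) => fun (h : Nat) => elimNat (fun (b : Nat) => Nat) ν (fun (μ : Nat) => fun (t : Nat) => succ t) h) 2 1)) => fun (α : ω) => fun (ρ : ω) => fun (κ : Eq ω α ρ) => refl ω ρ
  ~> fun (ω : (fun (χ : Type1) => fun (j : Nat) => χ) Type0 ((fun (n : Nat) => fun (ν : Nat) => elimNat (fun (h : Nat) => Nat) n (fun (b : Nat) => fun (μ : Nat) => succ μ) ν) 2 1)) => fun (t : ω) => fun (α : ω) => fun (ρ : Eq ω t α) => refl ω α
  ~> fun (ω : (fun (χ : Nat) => Type0) ((fun (j : Nat) => fun (n : Nat) => elimNat (fun (ν : Nat) => Nat) j (fun (h : Nat) => fun (b : Nat) => succ b) n) 2 1)) => fun (μ : ω) => fun (t : ω) => fun (α : Eq ω μ t) => refl ω t
  ~> fun (ω : Type0) => fun (χ : ω) => fun (j : ω) => fun (n : Eq ω χ j) => refl ω j
inferred type:
  forall (ω : Type0), forall (χ : ω), forall (j : ω), forall (n : Eq ω χ j), Eq ω j j


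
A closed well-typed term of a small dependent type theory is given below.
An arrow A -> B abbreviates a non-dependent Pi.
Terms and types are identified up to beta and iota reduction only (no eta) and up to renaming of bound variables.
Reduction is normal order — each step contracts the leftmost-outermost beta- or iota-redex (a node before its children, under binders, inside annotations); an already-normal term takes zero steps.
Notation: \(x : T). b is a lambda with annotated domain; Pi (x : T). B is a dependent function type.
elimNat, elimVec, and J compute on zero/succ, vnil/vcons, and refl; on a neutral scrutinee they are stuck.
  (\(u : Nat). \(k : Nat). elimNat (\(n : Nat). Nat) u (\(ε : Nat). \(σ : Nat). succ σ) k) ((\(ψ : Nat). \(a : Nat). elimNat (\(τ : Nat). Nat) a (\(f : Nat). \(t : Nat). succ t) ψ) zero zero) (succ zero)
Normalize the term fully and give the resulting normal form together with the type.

normal form:
  succ zero
the term's type:
  Nat
observation: the term reaches its normal form after 9 normal-order steps.


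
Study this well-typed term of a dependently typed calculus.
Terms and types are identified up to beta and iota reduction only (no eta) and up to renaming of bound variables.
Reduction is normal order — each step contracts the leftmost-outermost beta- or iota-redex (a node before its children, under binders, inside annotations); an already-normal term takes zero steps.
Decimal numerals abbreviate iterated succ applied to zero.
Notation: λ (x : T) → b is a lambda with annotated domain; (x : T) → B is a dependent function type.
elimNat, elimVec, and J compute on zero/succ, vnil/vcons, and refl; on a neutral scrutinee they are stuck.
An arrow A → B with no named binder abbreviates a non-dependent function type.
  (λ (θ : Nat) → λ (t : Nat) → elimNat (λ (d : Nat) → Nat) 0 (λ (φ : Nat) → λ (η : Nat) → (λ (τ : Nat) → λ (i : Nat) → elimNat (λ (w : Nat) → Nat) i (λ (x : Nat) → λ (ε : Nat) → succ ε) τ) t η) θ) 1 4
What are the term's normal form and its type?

reduced normal form:
  4
the term's type:
  Nat


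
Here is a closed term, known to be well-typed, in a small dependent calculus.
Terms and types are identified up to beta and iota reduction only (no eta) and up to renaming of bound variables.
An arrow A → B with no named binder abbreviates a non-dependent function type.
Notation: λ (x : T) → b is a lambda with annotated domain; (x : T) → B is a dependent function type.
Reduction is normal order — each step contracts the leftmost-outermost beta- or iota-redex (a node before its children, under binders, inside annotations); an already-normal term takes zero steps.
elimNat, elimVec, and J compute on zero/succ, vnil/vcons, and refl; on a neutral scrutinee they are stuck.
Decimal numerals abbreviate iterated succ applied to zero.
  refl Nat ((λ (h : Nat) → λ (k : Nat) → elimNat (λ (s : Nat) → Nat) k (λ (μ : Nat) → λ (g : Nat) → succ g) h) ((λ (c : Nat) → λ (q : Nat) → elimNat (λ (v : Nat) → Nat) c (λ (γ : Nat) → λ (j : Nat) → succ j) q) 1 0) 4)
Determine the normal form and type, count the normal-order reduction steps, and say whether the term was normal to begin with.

normal form:
  refl Nat 5
type:
  Eq Nat 5 5
normal-order step count: 9
started in normal form: no
first redex: a beta-redex


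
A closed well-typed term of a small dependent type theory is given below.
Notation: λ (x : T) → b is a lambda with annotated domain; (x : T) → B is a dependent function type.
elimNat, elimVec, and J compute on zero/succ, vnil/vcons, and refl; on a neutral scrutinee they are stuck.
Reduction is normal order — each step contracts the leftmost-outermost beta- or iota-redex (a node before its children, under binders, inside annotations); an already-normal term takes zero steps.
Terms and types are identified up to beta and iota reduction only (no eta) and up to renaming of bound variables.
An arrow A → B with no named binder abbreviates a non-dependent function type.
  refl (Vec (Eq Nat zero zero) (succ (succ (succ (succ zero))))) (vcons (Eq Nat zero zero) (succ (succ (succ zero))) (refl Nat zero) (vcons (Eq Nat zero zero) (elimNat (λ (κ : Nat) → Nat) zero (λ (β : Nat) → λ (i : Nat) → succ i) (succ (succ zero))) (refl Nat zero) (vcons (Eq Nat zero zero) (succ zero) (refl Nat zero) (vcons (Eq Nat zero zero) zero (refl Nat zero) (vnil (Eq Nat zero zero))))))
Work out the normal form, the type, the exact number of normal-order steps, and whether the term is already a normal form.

resulting normal form:
  refl (Vec (Eq Nat zero zero) (succ (succ (succ (succ zero))))) (vcons (Eq Nat zero zero) (succ (succ (succ zero))) (refl Nat zero) (vcons (Eq Nat zero zero) (succ (succ zero)) (refl Nat zero) (vcons (Eq Nat zero zero) (succ zero) (refl Nat zero) (vcons (Eq Nat zero zero) zero (refl Nat zero) (vnil (Eq Nat zero zero))))))
type:
  Eq (Vec (Eq Nat zero zero) (succ (succ (succ (succ zero))))) (vcons (Eq Nat zero zero) (succ (succ (succ zero))) (refl Nat zero) (vcons (Eq Nat zero zero) (succ (succ zero)) (refl Nat zero) (vcons (Eq Nat zero zero) (succ zero) (refl Nat zero) (vcons (Eq Nat zero zero) zero (refl Nat zero) (vnil (Eq Nat zero zero)))))) (vcons (Eq Nat zero zero) (succ (succ (succ zero))) (refl Nat zero) (vcons (Eq Nat zero zero) (succ (succ zero)) (refl Nat zero) (vcons (Eq Nat zero zero) (succ zero) (refl Nat zero) (vcons (Eq Nat zero zero) zero (refl Nat zero) (vnil (Eq Nat zero zero))))))
reduction steps (normal order): 7
term was already normal: no
first contracted redex: an elimNat iota-redex


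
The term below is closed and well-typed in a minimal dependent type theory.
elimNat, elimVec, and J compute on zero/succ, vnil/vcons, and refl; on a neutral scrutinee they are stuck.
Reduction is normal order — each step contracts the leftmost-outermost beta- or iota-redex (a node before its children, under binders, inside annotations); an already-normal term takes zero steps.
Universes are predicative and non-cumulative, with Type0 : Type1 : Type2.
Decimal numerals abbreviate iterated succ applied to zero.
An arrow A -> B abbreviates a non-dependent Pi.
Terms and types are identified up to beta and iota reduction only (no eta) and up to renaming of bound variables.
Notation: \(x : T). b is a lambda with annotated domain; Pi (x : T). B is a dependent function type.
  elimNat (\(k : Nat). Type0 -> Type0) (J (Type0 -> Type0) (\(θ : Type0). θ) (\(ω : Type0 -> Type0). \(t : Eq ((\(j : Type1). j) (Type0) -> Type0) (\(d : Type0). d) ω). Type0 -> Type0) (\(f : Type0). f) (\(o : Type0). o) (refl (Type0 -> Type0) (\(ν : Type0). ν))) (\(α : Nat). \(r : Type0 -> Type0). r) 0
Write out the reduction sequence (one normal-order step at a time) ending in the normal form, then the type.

reduction (normal order):
  elimNat (\(k : Nat). Type0 -> Type0) (J (Type0 -> Type0) (\(θ : Type0). θ) (\(ω : Type0 -> Type0). \(t : Eq ((\(j : Type1). j) (Type0) -> Type0) (\(d : Type0). d) ω). Type0 -> Type0) (\(f : Type0). f) (\(o : Type0). o) (refl (Type0 -> Type0) (\(ν : Type0). ν))) (\(α : Nat). \(r : Type0 -> Type0). r) 0
  ~> J (Type0 -> Type0) (\(k : Type0). k) (\(θ : Type0 -> Type0). \(ω : Eq ((\(t : Type1). t) (Type0) -> Type0) (\(j : Type0). j) θ). Type0 -> Type0) (\(d : Type0). d) (\(f : Type0). f) (refl (Type0 -> Type0) (\(o : Type0). o))
  ~> \(k : Type0). k
type:
  Type0 -> Type0


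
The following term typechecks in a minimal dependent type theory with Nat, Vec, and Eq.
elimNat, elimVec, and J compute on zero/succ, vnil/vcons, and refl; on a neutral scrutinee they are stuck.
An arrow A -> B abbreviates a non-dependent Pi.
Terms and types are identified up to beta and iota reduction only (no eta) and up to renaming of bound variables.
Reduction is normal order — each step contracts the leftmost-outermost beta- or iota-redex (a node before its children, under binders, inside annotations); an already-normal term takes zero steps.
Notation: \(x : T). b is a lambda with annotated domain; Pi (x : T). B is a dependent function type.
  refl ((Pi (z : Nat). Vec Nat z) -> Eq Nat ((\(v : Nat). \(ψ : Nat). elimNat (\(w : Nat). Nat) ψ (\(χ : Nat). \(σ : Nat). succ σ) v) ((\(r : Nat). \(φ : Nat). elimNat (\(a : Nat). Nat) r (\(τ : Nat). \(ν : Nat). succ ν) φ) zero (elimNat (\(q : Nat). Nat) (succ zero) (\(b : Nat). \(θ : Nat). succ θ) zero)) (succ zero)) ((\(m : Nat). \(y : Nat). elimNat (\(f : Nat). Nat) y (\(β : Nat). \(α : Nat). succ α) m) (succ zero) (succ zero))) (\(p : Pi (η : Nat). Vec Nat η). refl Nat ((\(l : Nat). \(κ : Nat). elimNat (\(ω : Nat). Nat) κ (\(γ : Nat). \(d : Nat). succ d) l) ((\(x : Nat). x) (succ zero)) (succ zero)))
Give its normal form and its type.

normal form:
  refl ((Pi (z : Nat). Vec Nat z) -> Eq Nat (succ (succ zero)) (succ (succ zero))) (\(v : Pi (ψ : Nat). Vec Nat ψ). refl Nat (succ (succ zero)))
the term's type:
  Eq ((Pi (z : Nat). Vec Nat z) -> Eq Nat (succ (succ zero)) (succ (succ zero))) (\(v : Pi (ψ : Nat). Vec Nat ψ). refl Nat (succ (succ zero))) (\(w : Pi (χ : Nat). Vec Nat χ). refl Nat (succ (succ zero)))
observation: 26 normal-order steps separate the term from its normal form.


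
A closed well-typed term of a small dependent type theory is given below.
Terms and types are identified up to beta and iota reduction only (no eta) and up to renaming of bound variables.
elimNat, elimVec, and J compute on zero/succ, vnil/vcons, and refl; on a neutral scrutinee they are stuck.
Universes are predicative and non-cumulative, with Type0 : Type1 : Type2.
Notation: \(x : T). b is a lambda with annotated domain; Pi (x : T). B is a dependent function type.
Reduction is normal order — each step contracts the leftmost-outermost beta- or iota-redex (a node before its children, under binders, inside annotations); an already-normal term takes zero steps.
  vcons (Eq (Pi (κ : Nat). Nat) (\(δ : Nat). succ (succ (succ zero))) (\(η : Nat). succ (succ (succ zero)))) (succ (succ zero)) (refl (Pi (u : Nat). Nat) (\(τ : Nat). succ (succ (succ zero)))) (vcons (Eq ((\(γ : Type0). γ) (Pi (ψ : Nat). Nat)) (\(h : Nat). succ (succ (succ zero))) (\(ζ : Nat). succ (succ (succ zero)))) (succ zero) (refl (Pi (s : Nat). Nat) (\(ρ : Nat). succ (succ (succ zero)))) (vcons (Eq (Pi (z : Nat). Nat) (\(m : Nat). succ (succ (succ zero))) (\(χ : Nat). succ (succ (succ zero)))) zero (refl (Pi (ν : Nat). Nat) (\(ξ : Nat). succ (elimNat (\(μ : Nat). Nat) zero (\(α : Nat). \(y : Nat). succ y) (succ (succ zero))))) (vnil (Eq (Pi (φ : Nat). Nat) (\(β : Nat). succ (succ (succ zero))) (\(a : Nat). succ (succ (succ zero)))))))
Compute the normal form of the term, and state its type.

resulting normal form:
  vcons (Eq (Pi (κ : Nat). Nat) (\(δ : Nat). succ (succ (succ zero))) (\(η : Nat). succ (succ (succ zero)))) (succ (succ zero)) (refl (Pi (u : Nat). Nat) (\(τ : Nat). succ (succ (succ zero)))) (vcons (Eq (Pi (γ : Nat). Nat) (\(ψ : Nat). succ (succ (succ zero))) (\(h : Nat). succ (succ (succ zero)))) (succ zero) (refl (Pi (ζ : Nat). Nat) (\(s : Nat). succ (succ (succ zero)))) (vcons (Eq (Pi (ρ : Nat). Nat) (\(z : Nat). succ (succ (succ zero))) (\(m : Nat). succ (succ (succ zero)))) zero (refl (Pi (χ : Nat). Nat) (\(ν : Nat). succ (succ (succ zero)))) (vnil (Eq (Pi (ξ : Nat). Nat) (\(μ : Nat). succ (succ (succ zero))) (\(α : Nat). succ (succ (succ zero)))))))
inferred type:
  Vec (Eq (Pi (κ : Nat). Nat) (\(δ : Nat). succ (succ (succ zero))) (\(η : Nat). succ (succ (succ zero)))) (succ (succ (succ zero)))
observation: contracting a beta-redex first, the term normalizes in 8 steps.


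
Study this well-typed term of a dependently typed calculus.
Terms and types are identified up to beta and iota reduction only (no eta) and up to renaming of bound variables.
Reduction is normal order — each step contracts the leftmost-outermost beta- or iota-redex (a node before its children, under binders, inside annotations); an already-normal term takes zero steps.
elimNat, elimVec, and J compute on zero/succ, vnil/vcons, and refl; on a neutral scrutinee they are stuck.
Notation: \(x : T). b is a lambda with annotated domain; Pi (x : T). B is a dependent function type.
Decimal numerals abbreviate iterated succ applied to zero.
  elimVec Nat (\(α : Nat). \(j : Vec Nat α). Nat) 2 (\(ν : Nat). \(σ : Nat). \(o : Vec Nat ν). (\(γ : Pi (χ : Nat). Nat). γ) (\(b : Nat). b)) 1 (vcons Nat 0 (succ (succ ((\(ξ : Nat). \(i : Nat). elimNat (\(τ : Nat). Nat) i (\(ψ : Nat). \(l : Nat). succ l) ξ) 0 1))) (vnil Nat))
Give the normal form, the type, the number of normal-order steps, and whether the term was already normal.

reduced normal form:
  2
the term's type:
  Nat
reduction steps (normal order): 7
already normal: no
first contracted redex: an elimVec iota-redex


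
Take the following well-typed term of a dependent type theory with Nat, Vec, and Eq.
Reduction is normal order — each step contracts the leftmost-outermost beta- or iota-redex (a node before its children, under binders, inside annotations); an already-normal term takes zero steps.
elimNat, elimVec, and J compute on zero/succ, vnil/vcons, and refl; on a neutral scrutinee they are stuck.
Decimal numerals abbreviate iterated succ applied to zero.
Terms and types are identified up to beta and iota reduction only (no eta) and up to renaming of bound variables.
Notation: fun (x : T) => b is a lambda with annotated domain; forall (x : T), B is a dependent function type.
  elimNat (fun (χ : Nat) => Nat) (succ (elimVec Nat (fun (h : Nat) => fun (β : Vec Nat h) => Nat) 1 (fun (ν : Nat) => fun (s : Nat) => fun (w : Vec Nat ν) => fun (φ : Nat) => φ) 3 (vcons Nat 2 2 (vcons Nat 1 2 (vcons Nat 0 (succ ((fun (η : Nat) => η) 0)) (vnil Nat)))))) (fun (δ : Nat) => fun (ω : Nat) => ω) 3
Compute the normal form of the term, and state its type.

resulting normal form:
  2
the term's type:
  Nat
observation: reduction starts at an elimNat iota-redex, and 26 normal-order steps reach the normal form.
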